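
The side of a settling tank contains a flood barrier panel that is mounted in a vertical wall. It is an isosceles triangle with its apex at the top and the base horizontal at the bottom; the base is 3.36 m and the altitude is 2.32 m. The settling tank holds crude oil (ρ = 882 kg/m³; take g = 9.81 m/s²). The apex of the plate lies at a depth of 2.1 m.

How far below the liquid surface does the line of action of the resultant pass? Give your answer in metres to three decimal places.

γ = ρg = 882 × 9.81 / 1000 = 8.65242 kN/m³.
With the apex up, the centroid sits 2h/3 = 2 × 2.32/3 = 1.54667 m below the apex, so the centroid depth is h_c = 2.1 + 1.54667 = 3.64667 m.
A = ½ × 3.36 × 2.32 = 3.8976 m².
Resultant F = γ·h_c·A = 8.65242 × 3.64667 × 3.8976 = 122.979 kN.
I_c = b·h³/36 = 3.36 × 2.32³/36 = 1.16547 m⁴.
Centre of pressure: y_p = y_c + I_c/(y_c·A) = 3.64667 + 1.16547/(3.64667 × 3.8976) = 3.64667 + 0.0819988 = 3.72867 m along the plane.

h_p = 3.729 m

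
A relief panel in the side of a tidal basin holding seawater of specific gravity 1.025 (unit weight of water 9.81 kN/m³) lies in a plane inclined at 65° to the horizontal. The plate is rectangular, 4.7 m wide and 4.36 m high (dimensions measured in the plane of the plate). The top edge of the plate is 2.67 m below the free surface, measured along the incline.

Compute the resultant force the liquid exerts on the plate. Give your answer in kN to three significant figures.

F ≈ 906 kN

γ = 1.025 × 9.81 = 10.05525 kN/m³.
Let θ = 65° be the plate's angle to the horizontal; measure y along the incline from where the plane meets the free surface. Vertical depth h = y·sinθ with sinθ = 0.906308.
The centroid lies 4.36/2 = 2.18 m below the top edge, so y_c = 2.67 + 2.18 = 4.85 m and h_c = 4.85 × 0.906308 = 4.39559 m.
A = 4.7 × 4.36 = 20.492 m².
Resultant F = γ·h_c·A = 10.05525 × 4.39559 × 20.492 = 905.721 kN.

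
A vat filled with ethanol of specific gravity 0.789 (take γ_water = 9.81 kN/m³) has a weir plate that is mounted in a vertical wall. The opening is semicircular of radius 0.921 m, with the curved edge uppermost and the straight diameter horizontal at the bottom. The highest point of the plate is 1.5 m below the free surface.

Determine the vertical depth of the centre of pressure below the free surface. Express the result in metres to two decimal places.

h_p = 2.06 m

γ = 0.789 × 9.81 = 7.74009 kN/m³.
The centroid lies 4r/(3π) = 0.390885 m above the diameter, so r − 4r/(3π) = 0.921 − 0.390885 = 0.530115 m below the topmost point, so the centroid depth is h_c = 1.5 + 0.530115 = 2.03011 m.
A = πr²/2 = π × 0.921²/2 = 1.33241 m².
Resultant F = γ·h_c·A = 7.74009 × 2.03011 × 1.33241 = 20.9365 kN.
I_c = (π/8 − 8/(9π))·r⁴ = 0.109757 × 0.921⁴ = 0.0789716 m⁴.
Centre of pressure: y_p = y_c + I_c/(y_c·A) = 2.03011 + 0.0789716/(2.03011 × 1.33241) = 2.03011 + 0.0291953 = 2.05931 m along the plane.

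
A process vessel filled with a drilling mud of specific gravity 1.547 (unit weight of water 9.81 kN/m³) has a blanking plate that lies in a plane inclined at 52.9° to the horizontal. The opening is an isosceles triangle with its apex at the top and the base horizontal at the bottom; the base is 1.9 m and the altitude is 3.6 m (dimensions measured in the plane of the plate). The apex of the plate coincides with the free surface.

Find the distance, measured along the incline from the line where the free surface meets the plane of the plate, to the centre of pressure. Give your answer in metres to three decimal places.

y_p = 2.700 m

γ = 1.547 × 9.81 = 15.17607 kN/m³.
Let θ = 52.9° be the plate's angle to the horizontal; measure y along the incline from where the plane meets the free surface. Vertical depth h = y·sinθ with sinθ = 0.797584.
With the apex up, the centroid sits 2h/3 = 2 × 3.6/3 = 2.4 m below the apex, so y_c = 2.4 m and h_c = 2.4 × 0.797584 = 1.9142 m.
A = ½ × 1.9 × 3.6 = 3.42 m².
Resultant F = γ·h_c·A = 15.17607 × 1.9142 × 3.42 = 99.3511 kN.
I_c = b·h³/36 = 1.9 × 3.6³/36 = 2.4624 m⁴.
Centre of pressure: y_p = y_c + I_c/(y_c·A) = 2.4 + 2.4624/(2.4 × 3.42) = 2.4 + 0.3 = 2.7 m along the plane.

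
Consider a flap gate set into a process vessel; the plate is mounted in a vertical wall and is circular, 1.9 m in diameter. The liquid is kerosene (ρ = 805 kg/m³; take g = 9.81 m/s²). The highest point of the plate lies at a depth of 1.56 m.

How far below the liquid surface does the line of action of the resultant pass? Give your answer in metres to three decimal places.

h_p = 2.600 m

γ = ρg = 805 × 9.81 / 1000 = 7.89705 kN/m³.
The centroid is at the centre, 0.95 m below the top of the plate, so the centroid depth is h_c = 1.56 + 0.95 = 2.51 m.
A = π(0.95)² = 2.83529 m².
Resultant F = γ·h_c·A = 7.89705 × 2.51 × 2.83529 = 56.2 kN.
I_c = πr⁴/4 = π × 0.95⁴/4 = 0.639712 m⁴.
Centre of pressure: y_p = y_c + I_c/(y_c·A) = 2.51 + 0.639712/(2.51 × 2.83529) = 2.51 + 0.0898904 = 2.59989 m along the plane.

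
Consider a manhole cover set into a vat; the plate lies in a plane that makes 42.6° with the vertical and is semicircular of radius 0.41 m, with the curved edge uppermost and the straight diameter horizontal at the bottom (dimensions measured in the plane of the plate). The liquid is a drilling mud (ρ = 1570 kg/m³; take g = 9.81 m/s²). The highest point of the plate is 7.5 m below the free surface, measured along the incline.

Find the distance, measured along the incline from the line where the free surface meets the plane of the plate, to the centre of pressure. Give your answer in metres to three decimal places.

γ = ρg = 1570 × 9.81 / 1000 = 15.4017 kN/m³.
The plate makes 42.6° with the vertical, i.e. θ = 90° − 42.6° = 47.4° to the horizontal. Measuring y along the incline from the free-surface line, vertical depth h = y·sinθ with sinθ = 0.736097.
The centroid lies 4r/(3π) = 0.174009 m above the diameter, so r − 4r/(3π) = 0.41 − 0.174009 = 0.235991 m below the topmost point, so y_c = 7.5 + 0.235991 = 7.73599 m and h_c = 7.73599 × 0.736097 = 5.69444 m.
A = πr²/2 = π × 0.41²/2 = 0.264051 m².
Resultant F = γ·h_c·A = 15.4017 × 5.69444 × 0.264051 = 23.1583 kN.
I_c = (π/8 − 8/(9π))·r⁴ = 0.109757 × 0.41⁴ = 0.00310147 m⁴.
Centre of pressure: y_p = y_c + I_c/(y_c·A) = 7.73599 + 0.00310147/(7.73599 × 0.264051) = 7.73599 + 0.00151832 = 7.73751 m along the plane.

y_p = 7.738 m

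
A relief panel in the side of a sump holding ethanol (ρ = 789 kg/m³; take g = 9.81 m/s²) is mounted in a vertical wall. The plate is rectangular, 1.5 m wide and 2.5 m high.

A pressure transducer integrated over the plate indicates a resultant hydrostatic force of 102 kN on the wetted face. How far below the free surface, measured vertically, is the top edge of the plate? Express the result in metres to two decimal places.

γ = ρg = 789 × 9.81 / 1000 = 7.74009 kN/m³.
A = 1.5 × 2.5 = 3.75 m².
From F = γ·h_c·A, the centroid depth is h_c = 102/(7.74009 × 3.75) = 3.51417 m.
The centroid lies 2.5/2 = 1.25 m below the top edge, so the top edge sits at h_top = 3.51417 − 1.25 = 2.26417 m below the surface.

d_top ≈ 2.26 m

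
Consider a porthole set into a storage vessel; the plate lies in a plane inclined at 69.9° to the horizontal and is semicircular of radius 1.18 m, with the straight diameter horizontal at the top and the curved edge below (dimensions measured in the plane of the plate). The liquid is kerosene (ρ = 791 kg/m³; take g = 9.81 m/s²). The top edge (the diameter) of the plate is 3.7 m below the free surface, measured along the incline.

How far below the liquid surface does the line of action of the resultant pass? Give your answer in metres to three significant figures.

h_p = 3.97 m

γ = ρg = 791 × 9.81 / 1000 = 7.75971 kN/m³.
Let θ = 69.9° be the plate's angle to the horizontal; measure y along the incline from where the plane meets the free surface. Vertical depth h = y·sinθ with sinθ = 0.939094.
The centroid of a semicircle lies 4r/(3π) = 0.500808 m from the diameter, here below the top edge, so y_c = 3.7 + 0.500808 = 4.20081 m and h_c = 4.20081 × 0.939094 = 3.94496 m.
A = πr²/2 = π × 1.18²/2 = 2.18718 m².
Resultant F = γ·h_c·A = 7.75971 × 3.94496 × 2.18718 = 66.9534 kN.
I_c = (π/8 − 8/(9π))·r⁴ = 0.109757 × 1.18⁴ = 0.212794 m⁴.
Centre of pressure: y_p = y_c + I_c/(y_c·A) = 4.20081 + 0.212794/(4.20081 × 2.18718) = 4.20081 + 0.0231602 = 4.22397 m along the plane.
Vertically, h_p = y_p·sinθ = 4.22397 × 0.939094 = 3.9667 m.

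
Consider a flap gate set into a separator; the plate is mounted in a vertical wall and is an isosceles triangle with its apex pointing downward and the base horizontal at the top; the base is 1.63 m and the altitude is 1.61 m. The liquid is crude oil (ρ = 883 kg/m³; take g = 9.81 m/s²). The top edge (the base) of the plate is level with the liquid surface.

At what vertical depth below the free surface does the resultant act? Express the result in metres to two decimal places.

γ = ρg = 883 × 9.81 / 1000 = 8.66223 kN/m³.
With the apex down, the centroid sits h/3 = 1.61/3 = 0.536667 m below the base (the top edge), so the centroid depth is h_c = 0.536667 m.
A = ½ × 1.63 × 1.61 = 1.31215 m².
Resultant F = γ·h_c·A = 8.66223 × 0.536667 × 1.31215 = 6.09983 kN.
I_c = b·h³/36 = 1.63 × 1.61³/36 = 0.188957 m⁴.
Centre of pressure: y_p = y_c + I_c/(y_c·A) = 0.536667 + 0.188957/(0.536667 × 1.31215) = 0.536667 + 0.268333 = 0.805 m along the plane.

h_p = 0.81 m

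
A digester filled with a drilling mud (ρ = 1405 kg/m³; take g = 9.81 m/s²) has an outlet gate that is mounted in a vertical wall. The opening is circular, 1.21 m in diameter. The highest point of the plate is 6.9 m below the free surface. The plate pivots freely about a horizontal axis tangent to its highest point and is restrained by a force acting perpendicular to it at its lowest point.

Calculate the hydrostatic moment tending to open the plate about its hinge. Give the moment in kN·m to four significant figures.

M ≈ 73.41 kN·m

γ = ρg = 1405 × 9.81 / 1000 = 13.78305 kN/m³.
The centroid is at the centre, 0.605 m below the top of the plate, so the centroid depth is h_c = 6.9 + 0.605 = 7.505 m.
A = π(0.605)² = 1.1499 m².
Resultant F = γ·h_c·A = 13.78305 × 7.505 × 1.1499 = 118.948 kN.
I_c = πr⁴/4 = π × 0.605⁴/4 = 0.105223 m⁴.
Centre of pressure: y_p = y_c + I_c/(y_c·A) = 7.505 + 0.105223/(7.505 × 1.1499) = 7.505 + 0.0121927 = 7.51719 m along the plane.
The resultant acts 0.605 + 0.0121927 = 0.617193 m (along the plate) below the hinge at the top edge, so the moment about the hinge is M = F × 0.617193 = 118.948 × 0.617193 = 73.4139 kN·m.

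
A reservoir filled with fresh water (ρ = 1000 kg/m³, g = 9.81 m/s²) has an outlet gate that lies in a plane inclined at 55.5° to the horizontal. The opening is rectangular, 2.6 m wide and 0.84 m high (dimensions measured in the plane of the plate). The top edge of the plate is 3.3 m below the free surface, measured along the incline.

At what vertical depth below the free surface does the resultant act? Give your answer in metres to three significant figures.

γ = ρg = 1000 × 9.81 = 9810 N/m³ = 9.81 kN/m³.
Let θ = 55.5° be the plate's angle to the horizontal; measure y along the incline from where the plane meets the free surface. Vertical depth h = y·sinθ with sinθ = 0.824126.
The centroid lies 0.84/2 = 0.42 m below the top edge, so y_c = 3.3 + 0.42 = 3.72 m and h_c = 3.72 × 0.824126 = 3.06575 m.
A = 2.6 × 0.84 = 2.184 m².
Resultant F = γ·h_c·A = 9.81 × 3.06575 × 2.184 = 65.6838 kN.
I_c = b·h³/12 = 2.6 × 0.84³/12 = 0.128419 m⁴.
Centre of pressure: y_p = y_c + I_c/(y_c·A) = 3.72 + 0.128419/(3.72 × 2.184) = 3.72 + 0.0158064 = 3.73581 m along the plane.
Vertically, h_p = y_p·sinθ = 3.73581 × 0.824126 = 3.07878 m.

h_p = 3.08 m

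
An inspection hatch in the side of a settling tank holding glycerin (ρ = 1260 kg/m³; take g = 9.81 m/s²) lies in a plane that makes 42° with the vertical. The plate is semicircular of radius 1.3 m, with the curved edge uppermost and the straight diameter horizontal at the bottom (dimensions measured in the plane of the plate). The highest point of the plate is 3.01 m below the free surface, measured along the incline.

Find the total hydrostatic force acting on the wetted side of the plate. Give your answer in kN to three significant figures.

γ = ρg = 1260 × 9.81 / 1000 = 12.3606 kN/m³.
The plate makes 42° with the vertical, i.e. θ = 90° − 42° = 48° to the horizontal. Measuring y along the incline from the free-surface line, vertical depth h = y·sinθ with sinθ = 0.743145.
The centroid lies 4r/(3π) = 0.551737 m above the diameter, so r − 4r/(3π) = 1.3 − 0.551737 = 0.748263 m below the topmost point, so y_c = 3.01 + 0.748263 = 3.75826 m and h_c = 3.75826 × 0.743145 = 2.79293 m.
A = πr²/2 = π × 1.3²/2 = 2.65465 m².
Resultant F = γ·h_c·A = 12.3606 × 2.79293 × 2.65465 = 91.6446 kN.

F ≈ 91.6 kN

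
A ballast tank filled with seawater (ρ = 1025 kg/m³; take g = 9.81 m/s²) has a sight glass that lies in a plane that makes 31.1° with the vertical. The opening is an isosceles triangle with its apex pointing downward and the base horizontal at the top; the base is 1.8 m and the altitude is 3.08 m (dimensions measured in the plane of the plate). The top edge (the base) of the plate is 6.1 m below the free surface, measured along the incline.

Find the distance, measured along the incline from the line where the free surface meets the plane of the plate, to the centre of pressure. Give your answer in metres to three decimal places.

γ = ρg = 1025 × 9.81 / 1000 = 10.05525 kN/m³.
The plate makes 31.1° with the vertical, i.e. θ = 90° − 31.1° = 58.9° to the horizontal. Measuring y along the incline from the free-surface line, vertical depth h = y·sinθ with sinθ = 0.856267.
With the apex down, the centroid sits h/3 = 3.08/3 = 1.02667 m below the base (the top edge), so y_c = 6.1 + 1.02667 = 7.12667 m and h_c = 7.12667 × 0.856267 = 6.10233 m.
A = ½ × 1.8 × 3.08 = 2.772 m².
Resultant F = γ·h_c·A = 10.05525 × 6.10233 × 2.772 = 170.091 kN.
I_c = b·h³/36 = 1.8 × 3.08³/36 = 1.46091 m⁴.
Centre of pressure: y_p = y_c + I_c/(y_c·A) = 7.12667 + 1.46091/(7.12667 × 2.772) = 7.12667 + 0.0739509 = 7.20062 m along the plane.

y_p = 7.201 m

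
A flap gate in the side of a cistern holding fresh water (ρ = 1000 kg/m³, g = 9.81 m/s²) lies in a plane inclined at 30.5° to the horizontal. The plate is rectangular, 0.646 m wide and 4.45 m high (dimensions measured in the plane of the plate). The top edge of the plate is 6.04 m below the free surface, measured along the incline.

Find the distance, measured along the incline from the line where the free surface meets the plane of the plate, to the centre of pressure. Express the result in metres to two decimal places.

y_p = 8.46 m

γ = ρg = 1000 × 9.81 = 9810 N/m³ = 9.81 kN/m³.
Let θ = 30.5° be the plate's angle to the horizontal; measure y along the incline from where the plane meets the free surface. Vertical depth h = y·sinθ with sinθ = 0.507538.
The centroid lies 4.45/2 = 2.225 m below the top edge, so y_c = 6.04 + 2.225 = 8.265 m and h_c = 8.265 × 0.507538 = 4.1948 m.
A = 0.646 × 4.45 = 2.8747 m².
Resultant F = γ·h_c·A = 9.81 × 4.1948 × 2.8747 = 118.297 kN.
I_c = b·h³/12 = 0.646 × 4.45³/12 = 4.74385 m⁴.
Centre of pressure: y_p = y_c + I_c/(y_c·A) = 8.265 + 4.74385/(8.265 × 2.8747) = 8.265 + 0.199662 = 8.46466 m along the plane.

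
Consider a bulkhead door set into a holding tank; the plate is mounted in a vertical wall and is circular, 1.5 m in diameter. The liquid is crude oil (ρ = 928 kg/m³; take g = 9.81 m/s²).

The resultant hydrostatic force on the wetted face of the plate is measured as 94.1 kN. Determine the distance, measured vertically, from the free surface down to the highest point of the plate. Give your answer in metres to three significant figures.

γ = ρg = 928 × 9.81 / 1000 = 9.10368 kN/m³.
A = π(0.75)² = 1.76715 m².
From F = γ·h_c·A, the centroid depth is h_c = 94.1/(9.10368 × 1.76715) = 5.84924 m.
The centroid is at the centre, 0.75 m below the top of the plate, so the highest point sits at h_top = 5.84924 − 0.75 = 5.09924 m below the surface.

d_top ≈ 5.10 m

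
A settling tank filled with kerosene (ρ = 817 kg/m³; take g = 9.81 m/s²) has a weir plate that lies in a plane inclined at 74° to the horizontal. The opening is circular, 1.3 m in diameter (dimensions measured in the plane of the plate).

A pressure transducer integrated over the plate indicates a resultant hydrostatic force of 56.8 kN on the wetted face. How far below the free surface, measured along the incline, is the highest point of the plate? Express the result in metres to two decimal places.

y_top ≈ 4.90 m

γ = ρg = 817 × 9.81 / 1000 = 8.01477 kN/m³.
A = π(0.65)² = 1.32732 m².
From F = γ·h_c·A, the centroid depth is h_c = 56.8/(8.01477 × 1.32732) = 5.33927 m.
Let θ = 74° be the plate's angle to the horizontal; measure y along the incline from where the plane meets the free surface. Vertical depth h = y·sinθ with sinθ = 0.961262.
Along the incline, y_c = h_c/sinθ = 5.33927/0.961262 = 5.55444 m.
The centroid is at the centre, 0.65 m below the top of the plate, so the highest point sits at y_top = 5.55444 − 0.65 = 4.90444 m along the incline.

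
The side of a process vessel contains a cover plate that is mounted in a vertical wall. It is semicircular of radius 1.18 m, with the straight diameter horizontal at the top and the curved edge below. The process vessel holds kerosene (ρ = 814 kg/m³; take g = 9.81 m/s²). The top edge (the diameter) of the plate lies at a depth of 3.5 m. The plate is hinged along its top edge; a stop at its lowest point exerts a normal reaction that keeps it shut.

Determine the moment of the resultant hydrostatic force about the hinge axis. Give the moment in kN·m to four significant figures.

γ = ρg = 814 × 9.81 / 1000 = 7.98534 kN/m³.
The centroid of a semicircle lies 4r/(3π) = 0.500808 m from the diameter, here below the top edge, so the centroid depth is h_c = 3.5 + 0.500808 = 4.00081 m.
A = πr²/2 = π × 1.18²/2 = 2.18718 m².
Resultant F = γ·h_c·A = 7.98534 × 4.00081 × 2.18718 = 69.8757 kN.
I_c = (π/8 − 8/(9π))·r⁴ = 0.109757 × 1.18⁴ = 0.212794 m⁴.
Centre of pressure: y_p = y_c + I_c/(y_c·A) = 4.00081 + 0.212794/(4.00081 × 2.18718) = 4.00081 + 0.0243179 = 4.02513 m along the plane.
The resultant acts 0.500808 + 0.0243179 = 0.525126 m (along the plate) below the hinge at the top edge, so the moment about the hinge is M = F × 0.525126 = 69.8757 × 0.525126 = 36.6935 kN·m.

M ≈ 36.69 kN·m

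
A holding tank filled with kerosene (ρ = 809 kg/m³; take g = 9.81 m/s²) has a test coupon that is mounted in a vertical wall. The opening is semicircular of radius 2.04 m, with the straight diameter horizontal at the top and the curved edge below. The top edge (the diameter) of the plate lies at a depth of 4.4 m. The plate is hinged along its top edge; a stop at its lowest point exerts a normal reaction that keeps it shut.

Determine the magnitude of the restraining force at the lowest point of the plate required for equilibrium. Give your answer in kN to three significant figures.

γ = ρg = 809 × 9.81 / 1000 = 7.93629 kN/m³.
The centroid of a semicircle lies 4r/(3π) = 0.865803 m from the diameter, here below the top edge, so the centroid depth is h_c = 4.4 + 0.865803 = 5.2658 m.
A = πr²/2 = π × 2.04²/2 = 6.53703 m².
Resultant F = γ·h_c·A = 7.93629 × 5.2658 × 6.53703 = 273.188 kN.
I_c = (π/8 − 8/(9π))·r⁴ = 0.109757 × 2.04⁴ = 1.90087 m⁴.
Centre of pressure: y_p = y_c + I_c/(y_c·A) = 5.2658 + 1.90087/(5.2658 × 6.53703) = 5.2658 + 0.0552214 = 5.32102 m along the plane.
The resultant acts 0.865803 + 0.0552214 = 0.921024 m (along the plate) below the hinge at the top edge, so the moment about the hinge is M = F × 0.921024 = 273.188 × 0.921024 = 251.613 kN·m.
A normal force at the bottom, 2.04 m from the hinge, must supply this moment: P = 251.613/2.04 = 123.34 kN.

P ≈ 123 kN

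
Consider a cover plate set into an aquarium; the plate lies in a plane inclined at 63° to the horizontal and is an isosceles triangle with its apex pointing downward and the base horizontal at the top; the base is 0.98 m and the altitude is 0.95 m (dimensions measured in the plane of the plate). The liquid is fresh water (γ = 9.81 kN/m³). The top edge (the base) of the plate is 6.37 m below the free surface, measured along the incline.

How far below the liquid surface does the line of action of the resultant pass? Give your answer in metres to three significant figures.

γ = 9.81 kN/m³.
Let θ = 63° be the plate's angle to the horizontal; measure y along the incline from where the plane meets the free surface. Vertical depth h = y·sinθ with sinθ = 0.891007.
With the apex down, the centroid sits h/3 = 0.95/3 = 0.316667 m below the base (the top edge), so y_c = 6.37 + 0.316667 = 6.68667 m and h_c = 6.68667 × 0.891007 = 5.95787 m.
A = ½ × 0.98 × 0.95 = 0.4655 m².
Resultant F = γ·h_c·A = 9.81 × 5.95787 × 0.4655 = 27.2069 kN.
I_c = b·h³/36 = 0.98 × 0.95³/36 = 0.0233397 m⁴.
Centre of pressure: y_p = y_c + I_c/(y_c·A) = 6.68667 + 0.0233397/(6.68667 × 0.4655) = 6.68667 + 0.00749835 = 6.69417 m along the plane.
Vertically, h_p = y_p·sinθ = 6.69417 × 0.891007 = 5.96455 m.

h_p = 5.96 m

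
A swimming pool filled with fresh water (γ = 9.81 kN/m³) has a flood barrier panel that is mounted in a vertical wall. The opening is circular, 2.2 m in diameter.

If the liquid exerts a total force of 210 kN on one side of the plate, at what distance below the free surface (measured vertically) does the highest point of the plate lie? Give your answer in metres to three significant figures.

d_top ≈ 4.53 m

γ = 9.81 kN/m³.
A = π(1.1)² = 3.80133 m².
From F = γ·h_c·A, the centroid depth is h_c = 210/(9.81 × 3.80133) = 5.63138 m.
The centroid is at the centre, 1.1 m below the top of the plate, so the highest point sits at h_top = 5.63138 − 1.1 = 4.53138 m below the surface.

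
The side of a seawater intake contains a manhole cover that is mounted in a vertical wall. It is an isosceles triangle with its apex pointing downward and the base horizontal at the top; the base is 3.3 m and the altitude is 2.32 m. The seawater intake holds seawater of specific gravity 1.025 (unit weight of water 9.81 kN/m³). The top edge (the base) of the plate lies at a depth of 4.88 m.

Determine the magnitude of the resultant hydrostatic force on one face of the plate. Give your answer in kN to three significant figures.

F ≈ 218 kN

γ = 1.025 × 9.81 = 10.05525 kN/m³.
With the apex down, the centroid sits h/3 = 2.32/3 = 0.773333 m below the base (the top edge), so the centroid depth is h_c = 4.88 + 0.773333 = 5.65333 m.
A = ½ × 3.3 × 2.32 = 3.828 m².
Resultant F = γ·h_c·A = 10.05525 × 5.65333 × 3.828 = 217.605 kN.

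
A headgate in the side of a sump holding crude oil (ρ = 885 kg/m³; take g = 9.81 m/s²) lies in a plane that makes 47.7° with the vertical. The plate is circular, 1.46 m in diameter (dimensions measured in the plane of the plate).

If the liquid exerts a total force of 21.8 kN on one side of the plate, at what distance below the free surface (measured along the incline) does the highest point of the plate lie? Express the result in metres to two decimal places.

γ = ρg = 885 × 9.81 / 1000 = 8.68185 kN/m³.
A = π(0.73)² = 1.67415 m².
From F = γ·h_c·A, the centroid depth is h_c = 21.8/(8.68185 × 1.67415) = 1.49986 m.
The plate makes 47.7° with the vertical, i.e. θ = 90° − 47.7° = 42.3° to the horizontal. Measuring y along the incline from the free-surface line, vertical depth h = y·sinθ with sinθ = 0.673013.
Along the incline, y_c = h_c/sinθ = 1.49986/0.673013 = 2.22858 m.
The centroid is at the centre, 0.73 m below the top of the plate, so the highest point sits at y_top = 2.22858 − 0.73 = 1.49858 m along the incline.

y_top ≈ 1.50 m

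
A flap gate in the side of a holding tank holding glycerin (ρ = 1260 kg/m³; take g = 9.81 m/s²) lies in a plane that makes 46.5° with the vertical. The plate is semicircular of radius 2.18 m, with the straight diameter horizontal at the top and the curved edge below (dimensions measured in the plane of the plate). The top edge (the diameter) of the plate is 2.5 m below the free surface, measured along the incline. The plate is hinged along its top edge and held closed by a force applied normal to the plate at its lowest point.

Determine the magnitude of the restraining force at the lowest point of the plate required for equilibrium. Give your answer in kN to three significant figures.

γ = ρg = 1260 × 9.81 / 1000 = 12.3606 kN/m³.
The plate makes 46.5° with the vertical, i.e. θ = 90° − 46.5° = 43.5° to the horizontal. Measuring y along the incline from the free-surface line, vertical depth h = y·sinθ with sinθ = 0.688355.
The centroid of a semicircle lies 4r/(3π) = 0.925221 m from the diameter, here below the top edge, so y_c = 2.5 + 0.925221 = 3.42522 m and h_c = 3.42522 × 0.688355 = 2.35777 m.
A = πr²/2 = π × 2.18²/2 = 7.46505 m².
Resultant F = γ·h_c·A = 12.3606 × 2.35777 × 7.46505 = 217.557 kN.
I_c = (π/8 − 8/(9π))·r⁴ = 0.109757 × 2.18⁴ = 2.4789 m⁴.
Centre of pressure: y_p = y_c + I_c/(y_c·A) = 3.42522 + 2.4789/(3.42522 × 7.46505) = 3.42522 + 0.0969478 = 3.52217 m along the plane.
The resultant acts 0.925221 + 0.0969478 = 1.02217 m (along the plate) below the hinge at the top edge, so the moment about the hinge is M = F × 1.02217 = 217.557 × 1.02217 = 222.38 kN·m.
A normal force at the bottom, 2.18 m from the hinge, must supply this moment: P = 222.38/2.18 = 102.009 kN.

P ≈ 102 kN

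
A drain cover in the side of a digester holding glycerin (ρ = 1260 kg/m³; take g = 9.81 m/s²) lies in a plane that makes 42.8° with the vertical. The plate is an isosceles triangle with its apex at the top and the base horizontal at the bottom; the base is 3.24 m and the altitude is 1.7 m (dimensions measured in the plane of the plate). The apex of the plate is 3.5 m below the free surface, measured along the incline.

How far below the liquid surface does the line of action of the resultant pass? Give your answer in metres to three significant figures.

h_p = 3.43 m

γ = ρg = 1260 × 9.81 / 1000 = 12.3606 kN/m³.
The plate makes 42.8° with the vertical, i.e. θ = 90° − 42.8° = 47.2° to the horizontal. Measuring y along the incline from the free-surface line, vertical depth h = y·sinθ with sinθ = 0.733730.
With the apex up, the centroid sits 2h/3 = 2 × 1.7/3 = 1.13333 m below the apex, so y_c = 3.5 + 1.13333 = 4.63333 m and h_c = 4.63333 × 0.733730 = 3.39961 m.
A = ½ × 3.24 × 1.7 = 2.754 m².
Resultant F = γ·h_c·A = 12.3606 × 3.39961 × 2.754 = 115.726 kN.
I_c = b·h³/36 = 3.24 × 1.7³/36 = 0.44217 m⁴.
Centre of pressure: y_p = y_c + I_c/(y_c·A) = 4.63333 + 0.44217/(4.63333 × 2.754) = 4.63333 + 0.0346523 = 4.66798 m along the plane.
Vertically, h_p = y_p·sinθ = 4.66798 × 0.733730 = 3.42504 m.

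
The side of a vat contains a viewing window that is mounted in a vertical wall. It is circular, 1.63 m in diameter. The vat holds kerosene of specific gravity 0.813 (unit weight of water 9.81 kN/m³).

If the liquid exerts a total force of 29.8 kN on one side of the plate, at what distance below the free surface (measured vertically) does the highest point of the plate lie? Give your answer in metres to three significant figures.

d_top ≈ 0.976 m

γ = 0.813 × 9.81 = 7.97553 kN/m³.
A = π(0.815)² = 2.08672 m².
From F = γ·h_c·A, the centroid depth is h_c = 29.8/(7.97553 × 2.08672) = 1.79058 m.
The centroid is at the centre, 0.815 m below the top of the plate, so the highest point sits at h_top = 1.79058 − 0.815 = 0.97558 m below the surface.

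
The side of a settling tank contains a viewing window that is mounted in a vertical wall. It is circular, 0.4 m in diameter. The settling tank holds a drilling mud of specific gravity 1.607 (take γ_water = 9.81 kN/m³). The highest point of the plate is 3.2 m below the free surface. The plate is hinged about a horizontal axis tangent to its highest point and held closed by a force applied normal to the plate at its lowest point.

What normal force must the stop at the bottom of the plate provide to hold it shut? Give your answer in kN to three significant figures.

P ≈ 3.42 kN

γ = 1.607 × 9.81 = 15.76467 kN/m³.
The centroid is at the centre, 0.2 m below the top of the plate, so the centroid depth is h_c = 3.2 + 0.2 = 3.4 m.
A = π(0.2)² = 0.125664 m².
Resultant F = γ·h_c·A = 15.76467 × 3.4 × 0.125664 = 6.73558 kN.
I_c = πr⁴/4 = π × 0.2⁴/4 = 0.00125664 m⁴.
Centre of pressure: y_p = y_c + I_c/(y_c·A) = 3.4 + 0.00125664/(3.4 × 0.125664) = 3.4 + 0.00294118 = 3.40294 m along the plane.
The resultant acts 0.2 + 0.00294118 = 0.202941 m (along the plate) below the hinge at the top edge, so the moment about the hinge is M = F × 0.202941 = 6.73558 × 0.202941 = 1.36693 kN·m.
A normal force at the bottom, 0.4 m from the hinge, must supply this moment: P = 1.36693/0.4 = 3.41732 kN.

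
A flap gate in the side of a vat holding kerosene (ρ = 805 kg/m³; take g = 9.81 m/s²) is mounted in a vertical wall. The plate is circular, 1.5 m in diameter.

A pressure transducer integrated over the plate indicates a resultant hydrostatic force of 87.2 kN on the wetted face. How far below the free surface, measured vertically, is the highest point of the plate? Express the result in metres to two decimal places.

d_top ≈ 5.50 m

γ = ρg = 805 × 9.81 / 1000 = 7.89705 kN/m³.
A = π(0.75)² = 1.76715 m².
From F = γ·h_c·A, the centroid depth is h_c = 87.2/(7.89705 × 1.76715) = 6.24853 m.
The centroid is at the centre, 0.75 m below the top of the plate, so the highest point sits at h_top = 6.24853 − 0.75 = 5.49853 m below the surface.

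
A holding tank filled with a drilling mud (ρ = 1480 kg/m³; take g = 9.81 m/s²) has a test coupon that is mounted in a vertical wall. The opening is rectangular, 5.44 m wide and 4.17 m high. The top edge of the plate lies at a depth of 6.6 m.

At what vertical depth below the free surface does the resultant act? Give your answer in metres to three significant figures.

γ = ρg = 1480 × 9.81 / 1000 = 14.5188 kN/m³.
The centroid lies 4.17/2 = 2.085 m below the top edge, so the centroid depth is h_c = 6.6 + 2.085 = 8.685 m.
A = 5.44 × 4.17 = 22.6848 m².
Resultant F = γ·h_c·A = 14.5188 × 8.685 × 22.6848 = 2860.46 kN.
I_c = b·h³/12 = 5.44 × 4.17³/12 = 32.872 m⁴.
Centre of pressure: y_p = y_c + I_c/(y_c·A) = 8.685 + 32.872/(8.685 × 22.6848) = 8.685 + 0.166848 = 8.85185 m along the plane.

h_p = 8.85 m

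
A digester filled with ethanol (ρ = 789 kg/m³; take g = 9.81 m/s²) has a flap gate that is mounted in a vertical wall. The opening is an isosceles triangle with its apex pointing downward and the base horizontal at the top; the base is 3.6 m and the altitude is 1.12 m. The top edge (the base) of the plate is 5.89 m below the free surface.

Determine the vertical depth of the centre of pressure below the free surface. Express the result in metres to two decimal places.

h_p = 6.27 m

γ = ρg = 789 × 9.81 / 1000 = 7.74009 kN/m³.
With the apex down, the centroid sits h/3 = 1.12/3 = 0.373333 m below the base (the top edge), so the centroid depth is h_c = 5.89 + 0.373333 = 6.26333 m.
A = ½ × 3.6 × 1.12 = 2.016 m².
Resultant F = γ·h_c·A = 7.74009 × 6.26333 × 2.016 = 97.7331 kN.
I_c = b·h³/36 = 3.6 × 1.12³/36 = 0.140493 m⁴.
Centre of pressure: y_p = y_c + I_c/(y_c·A) = 6.26333 + 0.140493/(6.26333 × 2.016) = 6.26333 + 0.0111265 = 6.27446 m along the plane.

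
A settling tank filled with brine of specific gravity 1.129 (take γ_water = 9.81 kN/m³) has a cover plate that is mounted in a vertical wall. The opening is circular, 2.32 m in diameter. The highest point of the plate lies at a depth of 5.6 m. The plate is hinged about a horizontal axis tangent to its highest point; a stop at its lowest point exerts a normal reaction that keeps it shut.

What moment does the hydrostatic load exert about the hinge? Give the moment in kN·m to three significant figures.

M ≈ 383 kN·m

γ = 1.129 × 9.81 = 11.07549 kN/m³.
The centroid is at the centre, 1.16 m below the top of the plate, so the centroid depth is h_c = 5.6 + 1.16 = 6.76 m.
A = π(1.16)² = 4.22733 m².
Resultant F = γ·h_c·A = 11.07549 × 6.76 × 4.22733 = 316.502 kN.
I_c = πr⁴/4 = π × 1.16⁴/4 = 1.42207 m⁴.
Centre of pressure: y_p = y_c + I_c/(y_c·A) = 6.76 + 1.42207/(6.76 × 4.22733) = 6.76 + 0.0497632 = 6.80976 m along the plane.
The resultant acts 1.16 + 0.0497632 = 1.20976 m (along the plate) below the hinge at the top edge, so the moment about the hinge is M = F × 1.20976 = 316.502 × 1.20976 = 382.891 kN·m.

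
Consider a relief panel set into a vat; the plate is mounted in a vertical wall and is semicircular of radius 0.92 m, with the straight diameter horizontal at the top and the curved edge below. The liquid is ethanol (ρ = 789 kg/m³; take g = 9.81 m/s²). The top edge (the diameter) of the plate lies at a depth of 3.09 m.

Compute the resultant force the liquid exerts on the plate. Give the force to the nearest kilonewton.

γ = ρg = 789 × 9.81 / 1000 = 7.74009 kN/m³.
The centroid of a semicircle lies 4r/(3π) = 0.39046 m from the diameter, here below the top edge, so the centroid depth is h_c = 3.09 + 0.39046 = 3.48046 m.
A = πr²/2 = π × 0.92²/2 = 1.32952 m².
Resultant F = γ·h_c·A = 7.74009 × 3.48046 × 1.32952 = 35.816 kN.

F ≈ 36 kN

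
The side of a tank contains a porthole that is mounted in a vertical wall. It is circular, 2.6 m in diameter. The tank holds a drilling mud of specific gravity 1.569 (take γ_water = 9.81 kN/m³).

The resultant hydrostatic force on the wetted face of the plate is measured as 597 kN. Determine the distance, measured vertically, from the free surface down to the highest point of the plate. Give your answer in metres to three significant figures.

d_top ≈ 6.01 m

γ = 1.569 × 9.81 = 15.39189 kN/m³.
A = π(1.3)² = 5.30929 m².
From F = γ·h_c·A, the centroid depth is h_c = 597/(15.39189 × 5.30929) = 7.30543 m.
The centroid is at the centre, 1.3 m below the top of the plate, so the highest point sits at h_top = 7.30543 − 1.3 = 6.00543 m below the surface.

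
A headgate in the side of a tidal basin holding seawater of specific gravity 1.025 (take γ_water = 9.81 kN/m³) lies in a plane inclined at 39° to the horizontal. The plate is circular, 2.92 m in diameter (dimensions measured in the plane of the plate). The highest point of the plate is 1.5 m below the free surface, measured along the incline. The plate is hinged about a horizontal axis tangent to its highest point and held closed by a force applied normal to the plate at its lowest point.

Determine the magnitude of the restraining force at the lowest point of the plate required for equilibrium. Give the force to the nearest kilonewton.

γ = 1.025 × 9.81 = 10.05525 kN/m³.
Let θ = 39° be the plate's angle to the horizontal; measure y along the incline from where the plane meets the free surface. Vertical depth h = y·sinθ with sinθ = 0.629320.
The centroid is at the centre, 1.46 m below the top of the plate, so y_c = 1.5 + 1.46 = 2.96 m and h_c = 2.96 × 0.629320 = 1.86279 m.
A = π(1.46)² = 6.69662 m².
Resultant F = γ·h_c·A = 10.05525 × 1.86279 × 6.69662 = 125.433 kN.
I_c = πr⁴/4 = π × 1.46⁴/4 = 3.56863 m⁴.
Centre of pressure: y_p = y_c + I_c/(y_c·A) = 2.96 + 3.56863/(2.96 × 6.69662) = 2.96 + 0.180034 = 3.14003 m along the plane.
The resultant acts 1.46 + 0.180034 = 1.64003 m (along the plate) below the hinge at the top edge, so the moment about the hinge is M = F × 1.64003 = 125.433 × 1.64003 = 205.714 kN·m.
A normal force at the bottom, 2.92 m from the hinge, must supply this moment: P = 205.714/2.92 = 70.45 kN.

P ≈ 70 kN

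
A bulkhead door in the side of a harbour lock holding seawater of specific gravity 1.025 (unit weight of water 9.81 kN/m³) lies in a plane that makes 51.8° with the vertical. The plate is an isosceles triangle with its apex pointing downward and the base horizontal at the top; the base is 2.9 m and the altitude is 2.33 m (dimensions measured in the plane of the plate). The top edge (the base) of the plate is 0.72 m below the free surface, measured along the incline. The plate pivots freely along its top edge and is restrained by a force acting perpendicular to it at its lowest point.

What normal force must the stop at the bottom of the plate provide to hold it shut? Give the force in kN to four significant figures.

γ = 1.025 × 9.81 = 10.05525 kN/m³.
The plate makes 51.8° with the vertical, i.e. θ = 90° − 51.8° = 38.2° to the horizontal. Measuring y along the incline from the free-surface line, vertical depth h = y·sinθ with sinθ = 0.618408.
With the apex down, the centroid sits h/3 = 2.33/3 = 0.776667 m below the base (the top edge), so y_c = 0.72 + 0.776667 = 1.49667 m and h_c = 1.49667 × 0.618408 = 0.925553 m.
A = ½ × 2.9 × 2.33 = 3.3785 m².
Resultant F = γ·h_c·A = 10.05525 × 0.925553 × 3.3785 = 31.4426 kN.
I_c = b·h³/36 = 2.9 × 2.33³/36 = 1.01897 m⁴.
Centre of pressure: y_p = y_c + I_c/(y_c·A) = 1.49667 + 1.01897/(1.49667 × 3.3785) = 1.49667 + 0.201517 = 1.69819 m along the plane.
The resultant acts 0.776667 + 0.201517 = 0.978184 m (along the plate) below the hinge at the top edge, so the moment about the hinge is M = F × 0.978184 = 31.4426 × 0.978184 = 30.7566 kN·m.
A normal force at the bottom, 2.33 m from the hinge, must supply this moment: P = 30.7566/2.33 = 13.2003 kN.

P ≈ 13.20 kN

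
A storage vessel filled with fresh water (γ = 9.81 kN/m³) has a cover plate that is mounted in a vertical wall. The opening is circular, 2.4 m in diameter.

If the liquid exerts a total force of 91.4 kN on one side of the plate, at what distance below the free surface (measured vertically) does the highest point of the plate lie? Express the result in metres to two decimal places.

γ = 9.81 kN/m³.
A = π(1.2)² = 4.52389 m².
From F = γ·h_c·A, the centroid depth is h_c = 91.4/(9.81 × 4.52389) = 2.05952 m.
The centroid is at the centre, 1.2 m below the top of the plate, so the highest point sits at h_top = 2.05952 − 1.2 = 0.85952 m below the surface.

d_top ≈ 0.86 m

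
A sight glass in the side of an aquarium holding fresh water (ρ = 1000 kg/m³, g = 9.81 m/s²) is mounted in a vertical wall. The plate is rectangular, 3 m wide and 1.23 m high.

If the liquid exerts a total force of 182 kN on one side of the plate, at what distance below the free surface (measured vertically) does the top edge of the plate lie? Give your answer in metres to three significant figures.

d_top ≈ 4.41 m

γ = ρg = 1000 × 9.81 = 9810 N/m³ = 9.81 kN/m³.
A = 3 × 1.23 = 3.69 m².
From F = γ·h_c·A, the centroid depth is h_c = 182/(9.81 × 3.69) = 5.02778 m.
The centroid lies 1.23/2 = 0.615 m below the top edge, so the top edge sits at h_top = 5.02778 − 0.615 = 4.41278 m below the surface.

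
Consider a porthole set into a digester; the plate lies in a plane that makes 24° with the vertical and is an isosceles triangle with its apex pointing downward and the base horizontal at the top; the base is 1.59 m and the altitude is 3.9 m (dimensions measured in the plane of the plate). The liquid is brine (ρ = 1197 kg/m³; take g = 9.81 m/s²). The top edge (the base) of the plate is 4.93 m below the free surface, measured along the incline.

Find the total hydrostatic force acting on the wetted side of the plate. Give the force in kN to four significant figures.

γ = ρg = 1197 × 9.81 / 1000 = 11.74257 kN/m³.
The plate makes 24° with the vertical, i.e. θ = 90° − 24° = 66° to the horizontal. Measuring y along the incline from the free-surface line, vertical depth h = y·sinθ with sinθ = 0.913545.
With the apex down, the centroid sits h/3 = 3.9/3 = 1.3 m below the base (the top edge), so y_c = 4.93 + 1.3 = 6.23 m and h_c = 6.23 × 0.913545 = 5.69139 m.
A = ½ × 1.59 × 3.9 = 3.1005 m².
Resultant F = γ·h_c·A = 11.74257 × 5.69139 × 3.1005 = 207.211 kN.

F ≈ 207.2 kN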